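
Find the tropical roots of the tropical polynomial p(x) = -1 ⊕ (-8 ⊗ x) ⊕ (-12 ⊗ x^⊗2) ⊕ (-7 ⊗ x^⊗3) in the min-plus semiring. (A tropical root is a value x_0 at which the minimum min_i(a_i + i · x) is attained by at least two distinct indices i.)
Roots: {-5, 4, 7}

Each tropical root is a break point of the lower envelope of the lines y = a_i + i · x (there are 4 lines, with slopes 0, 1, ..., 3). Only the lines that attain the minimum somewhere contribute to roots; other lines are dominated. Here the surviving (envelope) indices are i = 3, i = 2, i = 1, i = 0.
Intersections between consecutive envelope lines give the roots: for adjacent envelope indices i < j the intersection is x = (a_i − a_j) / (j − i). Reading off the sorted break points: {-5, 4, 7}.
Verification: at each break x_0, at least two indices attain the minimum of min_i(a_i + i · x_0).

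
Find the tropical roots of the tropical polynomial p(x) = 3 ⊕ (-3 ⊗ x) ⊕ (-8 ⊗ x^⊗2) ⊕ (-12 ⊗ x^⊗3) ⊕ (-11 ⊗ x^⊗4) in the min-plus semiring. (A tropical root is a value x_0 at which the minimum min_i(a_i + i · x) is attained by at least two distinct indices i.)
Roots: {-1, 4, 5, 6}

Each tropical root is a break point of the lower envelope of the lines y = a_i + i · x (there are 5 lines, with slopes 0, 1, ..., 4). Only the lines that attain the minimum somewhere contribute to roots; other lines are dominated. Here the surviving (envelope) indices are i = 4, i = 3, i = 2, i = 1, i = 0.
Intersections between consecutive envelope lines give the roots: for adjacent envelope indices i < j the intersection is x = (a_i − a_j) / (j − i). Reading off the sorted break points: {-1, 4, 5, 6}.
Verification: at each break x_0, at least two indices attain the minimum of min_i(a_i + i · x_0).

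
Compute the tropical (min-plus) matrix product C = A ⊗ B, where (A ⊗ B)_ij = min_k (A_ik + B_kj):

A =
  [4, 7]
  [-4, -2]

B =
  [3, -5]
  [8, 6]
A ⊗ B =
  [7, -1]
  [-1, -9]

Apply the min-plus product entry-by-entry:
  C[0][0] = min over k of (A[0][0] + B[0][0] = 4 + 3 = 7, A[0][1] + B[1][0] = 7 + 8 = 15) = 7 (attained at k = 0)
  C[0][1] = min over k of (A[0][0] + B[0][1] = 4 + -5 = -1, A[0][1] + B[1][1] = 7 + 6 = 13) = -1 (attained at k = 0)
  C[1][0] = min over k of (A[1][0] + B[0][0] = -4 + 3 = -1, A[1][1] + B[1][0] = -2 + 8 = 6) = -1 (attained at k = 0)
  C[1][1] = min over k of (A[1][0] + B[0][1] = -4 + -5 = -9, A[1][1] + B[1][1] = -2 + 6 = 4) = -9 (attained at k = 0)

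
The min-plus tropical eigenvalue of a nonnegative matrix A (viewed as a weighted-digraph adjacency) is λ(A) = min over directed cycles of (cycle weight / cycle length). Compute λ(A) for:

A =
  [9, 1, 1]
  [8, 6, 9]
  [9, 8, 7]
λ(A) = 9/2

Enumerate directed cycles and compute their means (weight / length). Sample:
  cycle 0 → 0: weight = 9, length = 1, mean = 9/1 ≈ 9.000
  cycle 1 → 1: weight = 6, length = 1, mean = 6/1 ≈ 6.000
  cycle 2 → 2: weight = 7, length = 1, mean = 7/1 ≈ 7.000
  cycle 0 → 1 → 0: weight = 9, length = 2, mean = 9/2 ≈ 4.500
  cycle 0 → 2 → 0: weight = 10, length = 2, mean = 10/2 ≈ 5.000
  cycle 1 → 0 → 1: weight = 9, length = 2, mean = 9/2 ≈ 4.500
Minimum mean = 4.500, attained e.g. along the cycle 0 → 1 → 0 with weight 9 and length 2. So λ(A) = 9/2 = 9/2.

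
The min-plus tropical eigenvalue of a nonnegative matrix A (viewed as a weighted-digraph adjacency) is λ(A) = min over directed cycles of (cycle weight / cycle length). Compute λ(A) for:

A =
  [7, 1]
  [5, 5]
λ(A) = 3

Enumerate directed cycles and compute their means (weight / length). Sample:
  cycle 0 → 0: weight = 7, length = 1, mean = 7/1 ≈ 7.000
  cycle 1 → 1: weight = 5, length = 1, mean = 5/1 ≈ 5.000
  cycle 0 → 1 → 0: weight = 6, length = 2, mean = 6/2 ≈ 3.000
  cycle 1 → 0 → 1: weight = 6, length = 2, mean = 6/2 ≈ 3.000
Minimum mean = 3.000, attained e.g. along the cycle 0 → 1 → 0 with weight 6 and length 2. So λ(A) = 6/2 = 3.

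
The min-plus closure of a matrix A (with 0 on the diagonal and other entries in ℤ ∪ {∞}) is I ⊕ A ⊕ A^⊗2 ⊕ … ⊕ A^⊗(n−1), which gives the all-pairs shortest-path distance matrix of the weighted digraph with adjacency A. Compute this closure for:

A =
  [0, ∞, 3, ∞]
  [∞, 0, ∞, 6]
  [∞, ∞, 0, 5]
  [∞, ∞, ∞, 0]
Closure =
  [0, ∞, 3, 8]
  [∞, 0, ∞, 6]
  [∞, ∞, 0, 5]
  [∞, ∞, ∞, 0]

This is the Floyd-Warshall all-pairs shortest-path computation. For each intermediate vertex k = 0, 1, …, 3, update dist[i][j] ← min(dist[i][j], dist[i][k] + dist[k][j]). The final matrix gives, for each (i, j), the minimum total weight of any directed path from i to j (possibly empty when i = j).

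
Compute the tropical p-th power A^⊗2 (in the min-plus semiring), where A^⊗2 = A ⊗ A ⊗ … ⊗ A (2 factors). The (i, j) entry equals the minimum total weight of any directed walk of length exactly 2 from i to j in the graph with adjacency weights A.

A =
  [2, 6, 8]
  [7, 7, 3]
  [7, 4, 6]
A^⊗2 =
  [4, 8, 9]
  [9, 7, 9]
  [9, 10, 7]

Each entry (A^⊗2)_ij equals the minimum over all length-2 walks i = v_0 → v_1 → … → v_2 = j of Σ_t A[v_t][v_{t+1}]. For example, for (i, j) = (0, 2) we minimise over 3 possible intermediate vertex sequences; the minimum is 9, attained along the walk 0 → 1 → 2.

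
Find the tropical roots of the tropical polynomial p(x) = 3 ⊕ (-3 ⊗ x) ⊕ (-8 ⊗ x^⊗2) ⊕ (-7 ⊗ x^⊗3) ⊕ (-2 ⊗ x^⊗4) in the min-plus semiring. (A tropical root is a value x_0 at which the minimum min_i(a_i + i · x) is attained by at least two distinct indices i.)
Roots: {-5, -1, 5, 6}

Each tropical root is a break point of the lower envelope of the lines y = a_i + i · x (there are 5 lines, with slopes 0, 1, ..., 4). Only the lines that attain the minimum somewhere contribute to roots; other lines are dominated. Here the surviving (envelope) indices are i = 4, i = 3, i = 2, i = 1, i = 0.
Intersections between consecutive envelope lines give the roots: for adjacent envelope indices i < j the intersection is x = (a_i − a_j) / (j − i). Reading off the sorted break points: {-5, -1, 5, 6}.
Verification: at each break x_0, at least two indices attain the minimum of min_i(a_i + i · x_0).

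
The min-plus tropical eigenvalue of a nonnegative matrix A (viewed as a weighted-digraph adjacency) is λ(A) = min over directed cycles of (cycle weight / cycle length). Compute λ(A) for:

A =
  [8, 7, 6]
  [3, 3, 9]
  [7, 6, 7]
λ(A) = 3

Enumerate directed cycles and compute their means (weight / length). Sample:
  cycle 0 → 0: weight = 8, length = 1, mean = 8/1 ≈ 8.000
  cycle 1 → 1: weight = 3, length = 1, mean = 3/1 ≈ 3.000
  cycle 2 → 2: weight = 7, length = 1, mean = 7/1 ≈ 7.000
  cycle 0 → 1 → 0: weight = 10, length = 2, mean = 10/2 ≈ 5.000
  cycle 0 → 2 → 0: weight = 13, length = 2, mean = 13/2 ≈ 6.500
  cycle 1 → 0 → 1: weight = 10, length = 2, mean = 10/2 ≈ 5.000
Minimum mean = 3.000, attained e.g. along the cycle 1 → 1 with weight 3 and length 1. So λ(A) = 3/1 = 3.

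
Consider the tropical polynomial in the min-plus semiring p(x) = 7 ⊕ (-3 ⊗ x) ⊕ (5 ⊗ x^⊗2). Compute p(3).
p(3) = 0

A tropical monomial a ⊗ x^⊗i evaluates to a + i · x. Evaluating each term at x = 3:
  Term 0 contributes 7 + 0 · 3 = 7
  Term 1 contributes -3 + 1 · 3 = 0
  Term 2 contributes 5 + 2 · 3 = 11
p(3) = ⊕ of these = min[7, 0, 11] = 0.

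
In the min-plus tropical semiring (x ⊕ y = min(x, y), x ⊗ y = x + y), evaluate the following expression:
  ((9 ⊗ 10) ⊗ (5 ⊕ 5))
((9 ⊗ 10) ⊗ (5 ⊕ 5)) = 24

Expand innermost to outermost. Recall ⊕ takes the minimum of its arguments and ⊗ takes their sum. Working out the expression ((9 ⊗ 10) ⊗ (5 ⊕ 5)) gives 24.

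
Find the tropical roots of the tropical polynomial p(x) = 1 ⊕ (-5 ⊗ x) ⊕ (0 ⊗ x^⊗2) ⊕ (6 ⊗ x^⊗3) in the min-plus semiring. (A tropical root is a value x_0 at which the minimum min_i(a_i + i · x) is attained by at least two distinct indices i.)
Roots: {-6, -5, 6}

Each tropical root is a break point of the lower envelope of the lines y = a_i + i · x (there are 4 lines, with slopes 0, 1, ..., 3). Only the lines that attain the minimum somewhere contribute to roots; other lines are dominated. Here the surviving (envelope) indices are i = 3, i = 2, i = 1, i = 0.
Intersections between consecutive envelope lines give the roots: for adjacent envelope indices i < j the intersection is x = (a_i − a_j) / (j − i). Reading off the sorted break points: {-6, -5, 6}.
Verification: at each break x_0, at least two indices attain the minimum of min_i(a_i + i · x_0).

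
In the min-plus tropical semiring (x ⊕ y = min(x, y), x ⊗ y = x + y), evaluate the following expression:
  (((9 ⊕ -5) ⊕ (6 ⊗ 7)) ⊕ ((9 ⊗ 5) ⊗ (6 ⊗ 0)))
(((9 ⊕ -5) ⊕ (6 ⊗ 7)) ⊕ ((9 ⊗ 5) ⊗ (6 ⊗ 0))) = -5

Expand innermost to outermost. Recall ⊕ takes the minimum of its arguments and ⊗ takes their sum. Working out the expression (((9 ⊕ -5) ⊕ (6 ⊗ 7)) ⊕ ((9 ⊗ 5) ⊗ (6 ⊗ 0))) gives -5.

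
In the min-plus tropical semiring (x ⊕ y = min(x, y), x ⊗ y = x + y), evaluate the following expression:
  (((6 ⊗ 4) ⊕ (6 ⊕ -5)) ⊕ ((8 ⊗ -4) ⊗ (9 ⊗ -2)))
(((6 ⊗ 4) ⊕ (6 ⊕ -5)) ⊕ ((8 ⊗ -4) ⊗ (9 ⊗ -2))) = -5

Expand innermost to outermost. Recall ⊕ takes the minimum of its arguments and ⊗ takes their sum. Working out the expression (((6 ⊗ 4) ⊕ (6 ⊕ -5)) ⊕ ((8 ⊗ -4) ⊗ (9 ⊗ -2))) gives -5.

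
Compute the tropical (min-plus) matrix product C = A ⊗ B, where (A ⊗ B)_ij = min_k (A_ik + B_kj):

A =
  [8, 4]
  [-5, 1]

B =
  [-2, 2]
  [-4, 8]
A ⊗ B =
  [0, 10]
  [-7, -3]

Apply the min-plus product entry-by-entry:
  C[0][0] = min over k of (A[0][0] + B[0][0] = 8 + -2 = 6, A[0][1] + B[1][0] = 4 + -4 = 0) = 0 (attained at k = 1)
  C[0][1] = min over k of (A[0][0] + B[0][1] = 8 + 2 = 10, A[0][1] + B[1][1] = 4 + 8 = 12) = 10 (attained at k = 0)
  C[1][0] = min over k of (A[1][0] + B[0][0] = -5 + -2 = -7, A[1][1] + B[1][0] = 1 + -4 = -3) = -7 (attained at k = 0)
  C[1][1] = min over k of (A[1][0] + B[0][1] = -5 + 2 = -3, A[1][1] + B[1][1] = 1 + 8 = 9) = -3 (attained at k = 0)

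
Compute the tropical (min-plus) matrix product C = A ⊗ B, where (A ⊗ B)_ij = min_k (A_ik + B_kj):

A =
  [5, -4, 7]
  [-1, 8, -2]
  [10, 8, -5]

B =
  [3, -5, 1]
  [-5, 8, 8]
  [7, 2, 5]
A ⊗ B =
  [-9, 0, 4]
  [2, -6, 0]
  [2, -3, 0]

Apply the min-plus product entry-by-entry:
  C[0][0] = min over k of (A[0][0] + B[0][0] = 5 + 3 = 8, A[0][1] + B[1][0] = -4 + -5 = -9, A[0][2] + B[2][0] = 7 + 7 = 14) = -9 (attained at k = 1)
  C[0][1] = min over k of (A[0][0] + B[0][1] = 5 + -5 = 0, A[0][1] + B[1][1] = -4 + 8 = 4, A[0][2] + B[2][1] = 7 + 2 = 9) = 0 (attained at k = 0)
  C[0][2] = min over k of (A[0][0] + B[0][2] = 5 + 1 = 6, A[0][1] + B[1][2] = -4 + 8 = 4, A[0][2] + B[2][2] = 7 + 5 = 12) = 4 (attained at k = 1)
  C[1][0] = min over k of (A[1][0] + B[0][0] = -1 + 3 = 2, A[1][1] + B[1][0] = 8 + -5 = 3, A[1][2] + B[2][0] = -2 + 7 = 5) = 2 (attained at k = 0)
  C[1][1] = min over k of (A[1][0] + B[0][1] = -1 + -5 = -6, A[1][1] + B[1][1] = 8 + 8 = 16, A[1][2] + B[2][1] = -2 + 2 = 0) = -6 (attained at k = 0)
  C[1][2] = min over k of (A[1][0] + B[0][2] = -1 + 1 = 0, A[1][1] + B[1][2] = 8 + 8 = 16, A[1][2] + B[2][2] = -2 + 5 = 3) = 0 (attained at k = 0)
  C[2][0] = min over k of (A[2][0] + B[0][0] = 10 + 3 = 13, A[2][1] + B[1][0] = 8 + -5 = 3, A[2][2] + B[2][0] = -5 + 7 = 2) = 2 (attained at k = 2)
  C[2][1] = min over k of (A[2][0] + B[0][1] = 10 + -5 = 5, A[2][1] + B[1][1] = 8 + 8 = 16, A[2][2] + B[2][1] = -5 + 2 = -3) = -3 (attained at k = 2)
  C[2][2] = min over k of (A[2][0] + B[0][2] = 10 + 1 = 11, A[2][1] + B[1][2] = 8 + 8 = 16, A[2][2] + B[2][2] = -5 + 5 = 0) = 0 (attained at k = 2)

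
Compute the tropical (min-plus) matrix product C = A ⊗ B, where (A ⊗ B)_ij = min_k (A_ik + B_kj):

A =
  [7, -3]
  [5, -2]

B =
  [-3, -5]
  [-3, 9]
A ⊗ B =
  [-6, 2]
  [-5, 0]

Apply the min-plus product entry-by-entry:
  C[0][0] = min over k of (A[0][0] + B[0][0] = 7 + -3 = 4, A[0][1] + B[1][0] = -3 + -3 = -6) = -6 (attained at k = 1)
  C[0][1] = min over k of (A[0][0] + B[0][1] = 7 + -5 = 2, A[0][1] + B[1][1] = -3 + 9 = 6) = 2 (attained at k = 0)
  C[1][0] = min over k of (A[1][0] + B[0][0] = 5 + -3 = 2, A[1][1] + B[1][0] = -2 + -3 = -5) = -5 (attained at k = 1)
  C[1][1] = min over k of (A[1][0] + B[0][1] = 5 + -5 = 0, A[1][1] + B[1][1] = -2 + 9 = 7) = 0 (attained at k = 0)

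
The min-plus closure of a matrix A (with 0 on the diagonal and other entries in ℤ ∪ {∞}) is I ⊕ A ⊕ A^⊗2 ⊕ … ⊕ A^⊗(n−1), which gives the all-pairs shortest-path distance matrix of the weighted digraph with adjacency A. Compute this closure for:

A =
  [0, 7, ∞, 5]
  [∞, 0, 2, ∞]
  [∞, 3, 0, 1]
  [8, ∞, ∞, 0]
Closure =
  [0, 7, 9, 5]
  [11, 0, 2, 3]
  [9, 3, 0, 1]
  [8, 15, 17, 0]

This is the Floyd-Warshall all-pairs shortest-path computation. For each intermediate vertex k = 0, 1, …, 3, update dist[i][j] ← min(dist[i][j], dist[i][k] + dist[k][j]). The final matrix gives, for each (i, j), the minimum total weight of any directed path from i to j (possibly empty when i = j).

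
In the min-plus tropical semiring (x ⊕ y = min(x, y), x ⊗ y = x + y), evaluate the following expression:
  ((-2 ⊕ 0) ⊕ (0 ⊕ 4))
((-2 ⊕ 0) ⊕ (0 ⊕ 4)) = -2

Expand innermost to outermost. Recall ⊕ takes the minimum of its arguments and ⊗ takes their sum. Working out the expression ((-2 ⊕ 0) ⊕ (0 ⊕ 4)) gives -2.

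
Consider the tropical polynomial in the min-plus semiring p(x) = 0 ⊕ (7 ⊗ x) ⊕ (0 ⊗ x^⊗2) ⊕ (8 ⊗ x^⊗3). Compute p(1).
p(1) = 0

A tropical monomial a ⊗ x^⊗i evaluates to a + i · x. Evaluating each term at x = 1:
  Term 0 contributes 0 + 0 · 1 = 0
  Term 1 contributes 7 + 1 · 1 = 8
  Term 2 contributes 0 + 2 · 1 = 2
  Term 3 contributes 8 + 3 · 1 = 11
p(1) = ⊕ of these = min[0, 8, 2, 11] = 0.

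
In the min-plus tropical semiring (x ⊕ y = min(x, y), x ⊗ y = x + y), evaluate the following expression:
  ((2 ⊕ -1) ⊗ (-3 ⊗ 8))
((2 ⊕ -1) ⊗ (-3 ⊗ 8)) = 4

Expand innermost to outermost. Recall ⊕ takes the minimum of its arguments and ⊗ takes their sum. Working out the expression ((2 ⊕ -1) ⊗ (-3 ⊗ 8)) gives 4.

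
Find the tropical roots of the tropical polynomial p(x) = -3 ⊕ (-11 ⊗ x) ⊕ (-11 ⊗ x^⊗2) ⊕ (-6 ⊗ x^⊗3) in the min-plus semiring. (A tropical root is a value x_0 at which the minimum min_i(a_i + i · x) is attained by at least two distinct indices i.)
Roots: {-5, 0, 8}

Each tropical root is a break point of the lower envelope of the lines y = a_i + i · x (there are 4 lines, with slopes 0, 1, ..., 3). Only the lines that attain the minimum somewhere contribute to roots; other lines are dominated. Here the surviving (envelope) indices are i = 3, i = 2, i = 1, i = 0.
Intersections between consecutive envelope lines give the roots: for adjacent envelope indices i < j the intersection is x = (a_i − a_j) / (j − i). Reading off the sorted break points: {-5, 0, 8}.
Verification: at each break x_0, at least two indices attain the minimum of min_i(a_i + i · x_0).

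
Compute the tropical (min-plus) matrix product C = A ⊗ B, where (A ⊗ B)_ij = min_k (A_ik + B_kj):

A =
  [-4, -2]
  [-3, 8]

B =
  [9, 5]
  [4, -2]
A ⊗ B =
  [2, -4]
  [6, 2]

Apply the min-plus product entry-by-entry:
  C[0][0] = min over k of (A[0][0] + B[0][0] = -4 + 9 = 5, A[0][1] + B[1][0] = -2 + 4 = 2) = 2 (attained at k = 1)
  C[0][1] = min over k of (A[0][0] + B[0][1] = -4 + 5 = 1, A[0][1] + B[1][1] = -2 + -2 = -4) = -4 (attained at k = 1)
  C[1][0] = min over k of (A[1][0] + B[0][0] = -3 + 9 = 6, A[1][1] + B[1][0] = 8 + 4 = 12) = 6 (attained at k = 0)
  C[1][1] = min over k of (A[1][0] + B[0][1] = -3 + 5 = 2, A[1][1] + B[1][1] = 8 + -2 = 6) = 2 (attained at k = 0)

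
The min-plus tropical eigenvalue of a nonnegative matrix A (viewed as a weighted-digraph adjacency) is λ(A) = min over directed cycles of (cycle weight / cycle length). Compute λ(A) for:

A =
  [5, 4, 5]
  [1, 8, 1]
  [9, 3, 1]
λ(A) = 1

Enumerate directed cycles and compute their means (weight / length). Sample:
  cycle 0 → 0: weight = 5, length = 1, mean = 5/1 ≈ 5.000
  cycle 1 → 1: weight = 8, length = 1, mean = 8/1 ≈ 8.000
  cycle 2 → 2: weight = 1, length = 1, mean = 1/1 ≈ 1.000
  cycle 0 → 1 → 0: weight = 5, length = 2, mean = 5/2 ≈ 2.500
  cycle 0 → 2 → 0: weight = 14, length = 2, mean = 14/2 ≈ 7.000
  cycle 1 → 0 → 1: weight = 5, length = 2, mean = 5/2 ≈ 2.500
Minimum mean = 1.000, attained e.g. along the cycle 2 → 2 with weight 1 and length 1. So λ(A) = 1/1 = 1.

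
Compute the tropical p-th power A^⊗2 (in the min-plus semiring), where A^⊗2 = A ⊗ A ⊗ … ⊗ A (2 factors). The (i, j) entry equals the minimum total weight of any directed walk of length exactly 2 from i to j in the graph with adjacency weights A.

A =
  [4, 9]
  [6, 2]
A^⊗2 =
  [8, 11]
  [8, 4]

Each entry (A^⊗2)_ij equals the minimum over all length-2 walks i = v_0 → v_1 → … → v_2 = j of Σ_t A[v_t][v_{t+1}]. For example, for (i, j) = (0, 1) we minimise over 2 possible intermediate vertex sequences; the minimum is 11, attained along the walk 0 → 1 → 1.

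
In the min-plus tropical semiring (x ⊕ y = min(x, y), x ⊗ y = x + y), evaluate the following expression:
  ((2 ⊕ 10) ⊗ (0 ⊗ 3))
((2 ⊕ 10) ⊗ (0 ⊗ 3)) = 5

Expand innermost to outermost. Recall ⊕ takes the minimum of its arguments and ⊗ takes their sum. Working out the expression ((2 ⊕ 10) ⊗ (0 ⊗ 3)) gives 5.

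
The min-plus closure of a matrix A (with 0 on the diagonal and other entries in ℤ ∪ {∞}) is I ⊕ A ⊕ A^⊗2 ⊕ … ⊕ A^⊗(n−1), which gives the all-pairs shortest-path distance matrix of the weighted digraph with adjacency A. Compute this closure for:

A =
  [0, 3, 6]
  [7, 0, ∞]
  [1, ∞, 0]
Closure =
  [0, 3, 6]
  [7, 0, 13]
  [1, 4, 0]

This is the Floyd-Warshall all-pairs shortest-path computation. For each intermediate vertex k = 0, 1, …, 2, update dist[i][j] ← min(dist[i][j], dist[i][k] + dist[k][j]). The final matrix gives, for each (i, j), the minimum total weight of any directed path from i to j (possibly empty when i = j).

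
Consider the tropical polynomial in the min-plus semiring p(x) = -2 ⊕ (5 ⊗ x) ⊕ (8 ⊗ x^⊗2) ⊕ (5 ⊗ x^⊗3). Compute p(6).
p(6) = -2

A tropical monomial a ⊗ x^⊗i evaluates to a + i · x. Evaluating each term at x = 6:
  Term 0 contributes -2 + 0 · 6 = -2
  Term 1 contributes 5 + 1 · 6 = 11
  Term 2 contributes 8 + 2 · 6 = 20
  Term 3 contributes 5 + 3 · 6 = 23
p(6) = ⊕ of these = min[-2, 11, 20, 23] = -2.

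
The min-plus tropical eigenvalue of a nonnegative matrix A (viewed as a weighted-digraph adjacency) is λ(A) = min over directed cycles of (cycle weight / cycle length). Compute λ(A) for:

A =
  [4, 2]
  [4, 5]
λ(A) = 3

Enumerate directed cycles and compute their means (weight / length). Sample:
  cycle 0 → 0: weight = 4, length = 1, mean = 4/1 ≈ 4.000
  cycle 1 → 1: weight = 5, length = 1, mean = 5/1 ≈ 5.000
  cycle 0 → 1 → 0: weight = 6, length = 2, mean = 6/2 ≈ 3.000
  cycle 1 → 0 → 1: weight = 6, length = 2, mean = 6/2 ≈ 3.000
Minimum mean = 3.000, attained e.g. along the cycle 0 → 1 → 0 with weight 6 and length 2. So λ(A) = 6/2 = 3.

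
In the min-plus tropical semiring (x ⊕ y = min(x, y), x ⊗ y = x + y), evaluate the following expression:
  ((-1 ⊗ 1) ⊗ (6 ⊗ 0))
((-1 ⊗ 1) ⊗ (6 ⊗ 0)) = 6

Expand innermost to outermost. Recall ⊕ takes the minimum of its arguments and ⊗ takes their sum. Working out the expression ((-1 ⊗ 1) ⊗ (6 ⊗ 0)) gives 6.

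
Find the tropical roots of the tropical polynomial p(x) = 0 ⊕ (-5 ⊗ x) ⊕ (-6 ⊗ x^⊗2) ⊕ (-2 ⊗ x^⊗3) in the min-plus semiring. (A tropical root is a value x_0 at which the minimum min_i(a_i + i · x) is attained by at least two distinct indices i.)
Roots: {-4, 1, 5}

Each tropical root is a break point of the lower envelope of the lines y = a_i + i · x (there are 4 lines, with slopes 0, 1, ..., 3). Only the lines that attain the minimum somewhere contribute to roots; other lines are dominated. Here the surviving (envelope) indices are i = 3, i = 2, i = 1, i = 0.
Intersections between consecutive envelope lines give the roots: for adjacent envelope indices i < j the intersection is x = (a_i − a_j) / (j − i). Reading off the sorted break points: {-4, 1, 5}.
Verification: at each break x_0, at least two indices attain the minimum of min_i(a_i + i · x_0).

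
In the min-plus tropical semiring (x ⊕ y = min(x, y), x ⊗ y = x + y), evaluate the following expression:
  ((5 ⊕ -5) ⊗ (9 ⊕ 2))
((5 ⊕ -5) ⊗ (9 ⊕ 2)) = -3

Expand innermost to outermost. Recall ⊕ takes the minimum of its arguments and ⊗ takes their sum. Working out the expression ((5 ⊕ -5) ⊗ (9 ⊕ 2)) gives -3.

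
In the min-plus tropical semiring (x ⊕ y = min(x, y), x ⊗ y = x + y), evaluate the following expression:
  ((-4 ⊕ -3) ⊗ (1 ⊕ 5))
((-4 ⊕ -3) ⊗ (1 ⊕ 5)) = -3

Expand innermost to outermost. Recall ⊕ takes the minimum of its arguments and ⊗ takes their sum. Working out the expression ((-4 ⊕ -3) ⊗ (1 ⊕ 5)) gives -3.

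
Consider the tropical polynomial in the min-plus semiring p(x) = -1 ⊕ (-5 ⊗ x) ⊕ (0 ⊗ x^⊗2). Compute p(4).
p(4) = -1

A tropical monomial a ⊗ x^⊗i evaluates to a + i · x. Evaluating each term at x = 4:
  Term 0 contributes -1 + 0 · 4 = -1
  Term 1 contributes -5 + 1 · 4 = -1
  Term 2 contributes 0 + 2 · 4 = 8
p(4) = ⊕ of these = min[-1, -1, 8] = -1.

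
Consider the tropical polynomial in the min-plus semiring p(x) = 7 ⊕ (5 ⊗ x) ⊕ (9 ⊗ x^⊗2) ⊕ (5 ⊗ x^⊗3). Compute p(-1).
p(-1) = 2

A tropical monomial a ⊗ x^⊗i evaluates to a + i · x. Evaluating each term at x = -1:
  Term 0 contributes 7 + 0 · -1 = 7
  Term 1 contributes 5 + 1 · -1 = 4
  Term 2 contributes 9 + 2 · -1 = 7
  Term 3 contributes 5 + 3 · -1 = 2
p(-1) = ⊕ of these = min[7, 4, 7, 2] = 2.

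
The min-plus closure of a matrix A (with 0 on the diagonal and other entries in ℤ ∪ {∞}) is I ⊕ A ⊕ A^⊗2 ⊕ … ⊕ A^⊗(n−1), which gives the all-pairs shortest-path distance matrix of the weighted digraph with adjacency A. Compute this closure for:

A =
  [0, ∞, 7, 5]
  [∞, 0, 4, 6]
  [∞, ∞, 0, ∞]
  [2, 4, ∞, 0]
Closure =
  [0, 9, 7, 5]
  [8, 0, 4, 6]
  [∞, ∞, 0, ∞]
  [2, 4, 8, 0]

This is the Floyd-Warshall all-pairs shortest-path computation. For each intermediate vertex k = 0, 1, …, 3, update dist[i][j] ← min(dist[i][j], dist[i][k] + dist[k][j]). The final matrix gives, for each (i, j), the minimum total weight of any directed path from i to j (possibly empty when i = j).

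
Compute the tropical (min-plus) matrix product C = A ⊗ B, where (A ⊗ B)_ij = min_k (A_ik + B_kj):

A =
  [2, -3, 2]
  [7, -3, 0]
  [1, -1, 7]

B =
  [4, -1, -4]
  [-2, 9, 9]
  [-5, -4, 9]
A ⊗ B =
  [-5, -2, -2]
  [-5, -4, 3]
  [-3, 0, -3]

Apply the min-plus product entry-by-entry:
  C[0][0] = min over k of (A[0][0] + B[0][0] = 2 + 4 = 6, A[0][1] + B[1][0] = -3 + -2 = -5, A[0][2] + B[2][0] = 2 + -5 = -3) = -5 (attained at k = 1)
  C[0][1] = min over k of (A[0][0] + B[0][1] = 2 + -1 = 1, A[0][1] + B[1][1] = -3 + 9 = 6, A[0][2] + B[2][1] = 2 + -4 = -2) = -2 (attained at k = 2)
  C[0][2] = min over k of (A[0][0] + B[0][2] = 2 + -4 = -2, A[0][1] + B[1][2] = -3 + 9 = 6, A[0][2] + B[2][2] = 2 + 9 = 11) = -2 (attained at k = 0)
  C[1][0] = min over k of (A[1][0] + B[0][0] = 7 + 4 = 11, A[1][1] + B[1][0] = -3 + -2 = -5, A[1][2] + B[2][0] = 0 + -5 = -5) = -5 (attained at k = 1)
  C[1][1] = min over k of (A[1][0] + B[0][1] = 7 + -1 = 6, A[1][1] + B[1][1] = -3 + 9 = 6, A[1][2] + B[2][1] = 0 + -4 = -4) = -4 (attained at k = 2)
  C[1][2] = min over k of (A[1][0] + B[0][2] = 7 + -4 = 3, A[1][1] + B[1][2] = -3 + 9 = 6, A[1][2] + B[2][2] = 0 + 9 = 9) = 3 (attained at k = 0)
  C[2][0] = min over k of (A[2][0] + B[0][0] = 1 + 4 = 5, A[2][1] + B[1][0] = -1 + -2 = -3, A[2][2] + B[2][0] = 7 + -5 = 2) = -3 (attained at k = 1)
  C[2][1] = min over k of (A[2][0] + B[0][1] = 1 + -1 = 0, A[2][1] + B[1][1] = -1 + 9 = 8, A[2][2] + B[2][1] = 7 + -4 = 3) = 0 (attained at k = 0)
  C[2][2] = min over k of (A[2][0] + B[0][2] = 1 + -4 = -3, A[2][1] + B[1][2] = -1 + 9 = 8, A[2][2] + B[2][2] = 7 + 9 = 16) = -3 (attained at k = 0)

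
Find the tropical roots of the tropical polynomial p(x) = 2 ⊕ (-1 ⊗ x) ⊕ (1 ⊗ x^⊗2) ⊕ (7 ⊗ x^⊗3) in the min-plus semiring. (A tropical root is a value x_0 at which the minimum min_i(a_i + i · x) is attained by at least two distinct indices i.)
Roots: {-6, -2, 3}

Each tropical root is a break point of the lower envelope of the lines y = a_i + i · x (there are 4 lines, with slopes 0, 1, ..., 3). Only the lines that attain the minimum somewhere contribute to roots; other lines are dominated. Here the surviving (envelope) indices are i = 3, i = 2, i = 1, i = 0.
Intersections between consecutive envelope lines give the roots: for adjacent envelope indices i < j the intersection is x = (a_i − a_j) / (j − i). Reading off the sorted break points: {-6, -2, 3}.
Verification: at each break x_0, at least two indices attain the minimum of min_i(a_i + i · x_0).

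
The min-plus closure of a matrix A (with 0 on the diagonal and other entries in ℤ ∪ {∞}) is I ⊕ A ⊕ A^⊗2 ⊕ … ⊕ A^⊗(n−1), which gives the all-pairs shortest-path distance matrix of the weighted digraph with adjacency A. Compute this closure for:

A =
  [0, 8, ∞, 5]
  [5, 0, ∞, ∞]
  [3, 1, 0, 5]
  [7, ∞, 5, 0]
Closure =
  [0, 8, 10, 5]
  [5, 0, 15, 10]
  [3, 1, 0, 5]
  [7, 6, 5, 0]

This is the Floyd-Warshall all-pairs shortest-path computation. For each intermediate vertex k = 0, 1, …, 3, update dist[i][j] ← min(dist[i][j], dist[i][k] + dist[k][j]). The final matrix gives, for each (i, j), the minimum total weight of any directed path from i to j (possibly empty when i = j).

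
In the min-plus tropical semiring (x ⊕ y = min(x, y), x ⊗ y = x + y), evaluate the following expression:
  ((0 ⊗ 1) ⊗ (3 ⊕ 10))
((0 ⊗ 1) ⊗ (3 ⊕ 10)) = 4

Expand innermost to outermost. Recall ⊕ takes the minimum of its arguments and ⊗ takes their sum. Working out the expression ((0 ⊗ 1) ⊗ (3 ⊕ 10)) gives 4.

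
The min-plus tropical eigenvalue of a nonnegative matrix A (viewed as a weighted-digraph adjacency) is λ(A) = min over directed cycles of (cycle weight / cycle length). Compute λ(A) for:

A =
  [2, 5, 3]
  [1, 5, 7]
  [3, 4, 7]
λ(A) = 2

Enumerate directed cycles and compute their means (weight / length). Sample:
  cycle 0 → 0: weight = 2, length = 1, mean = 2/1 ≈ 2.000
  cycle 1 → 1: weight = 5, length = 1, mean = 5/1 ≈ 5.000
  cycle 2 → 2: weight = 7, length = 1, mean = 7/1 ≈ 7.000
  cycle 0 → 1 → 0: weight = 6, length = 2, mean = 6/2 ≈ 3.000
  cycle 0 → 2 → 0: weight = 6, length = 2, mean = 6/2 ≈ 3.000
  cycle 1 → 0 → 1: weight = 6, length = 2, mean = 6/2 ≈ 3.000
Minimum mean = 2.000, attained e.g. along the cycle 0 → 0 with weight 2 and length 1. So λ(A) = 2/1 = 2.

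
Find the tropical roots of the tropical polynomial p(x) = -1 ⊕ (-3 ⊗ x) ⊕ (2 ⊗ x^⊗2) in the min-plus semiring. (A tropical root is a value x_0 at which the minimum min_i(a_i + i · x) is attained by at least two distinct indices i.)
Roots: {-5, 2}

Each tropical root is a break point of the lower envelope of the lines y = a_i + i · x (there are 3 lines, with slopes 0, 1, ..., 2). Only the lines that attain the minimum somewhere contribute to roots; other lines are dominated. Here the surviving (envelope) indices are i = 2, i = 1, i = 0.
Intersections between consecutive envelope lines give the roots: for adjacent envelope indices i < j the intersection is x = (a_i − a_j) / (j − i). Reading off the sorted break points: {-5, 2}.
Verification: at each break x_0, at least two indices attain the minimum of min_i(a_i + i · x_0).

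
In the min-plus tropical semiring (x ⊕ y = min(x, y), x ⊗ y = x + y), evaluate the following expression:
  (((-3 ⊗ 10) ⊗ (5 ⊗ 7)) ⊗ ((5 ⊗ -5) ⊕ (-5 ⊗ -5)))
(((-3 ⊗ 10) ⊗ (5 ⊗ 7)) ⊗ ((5 ⊗ -5) ⊕ (-5 ⊗ -5))) = 9

Expand innermost to outermost. Recall ⊕ takes the minimum of its arguments and ⊗ takes their sum. Working out the expression (((-3 ⊗ 10) ⊗ (5 ⊗ 7)) ⊗ ((5 ⊗ -5) ⊕ (-5 ⊗ -5))) gives 9.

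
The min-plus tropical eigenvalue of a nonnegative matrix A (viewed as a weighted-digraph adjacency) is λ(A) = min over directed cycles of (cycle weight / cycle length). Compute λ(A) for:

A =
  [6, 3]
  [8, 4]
λ(A) = 4

Enumerate directed cycles and compute their means (weight / length). Sample:
  cycle 0 → 0: weight = 6, length = 1, mean = 6/1 ≈ 6.000
  cycle 1 → 1: weight = 4, length = 1, mean = 4/1 ≈ 4.000
  cycle 0 → 1 → 0: weight = 11, length = 2, mean = 11/2 ≈ 5.500
  cycle 1 → 0 → 1: weight = 11, length = 2, mean = 11/2 ≈ 5.500
Minimum mean = 4.000, attained e.g. along the cycle 1 → 1 with weight 4 and length 1. So λ(A) = 4/1 = 4.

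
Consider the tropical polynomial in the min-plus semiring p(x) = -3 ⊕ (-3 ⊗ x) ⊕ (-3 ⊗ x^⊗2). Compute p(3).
p(3) = -3

A tropical monomial a ⊗ x^⊗i evaluates to a + i · x. Evaluating each term at x = 3:
  Term 0 contributes -3 + 0 · 3 = -3
  Term 1 contributes -3 + 1 · 3 = 0
  Term 2 contributes -3 + 2 · 3 = 3
p(3) = ⊕ of these = min[-3, 0, 3] = -3.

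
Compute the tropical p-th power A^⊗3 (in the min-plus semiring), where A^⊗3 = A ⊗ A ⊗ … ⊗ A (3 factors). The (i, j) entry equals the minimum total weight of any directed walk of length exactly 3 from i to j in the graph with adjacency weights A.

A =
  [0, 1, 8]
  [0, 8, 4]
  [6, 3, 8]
A^⊗3 =
  [0, 1, 5]
  [0, 1, 5]
  [3, 4, 11]

Each entry (A^⊗3)_ij equals the minimum over all length-3 walks i = v_0 → v_1 → … → v_3 = j of Σ_t A[v_t][v_{t+1}]. For example, for (i, j) = (0, 2) we minimise over 9 possible intermediate vertex sequences; the minimum is 5, attained along the walk 0 → 0 → 1 → 2.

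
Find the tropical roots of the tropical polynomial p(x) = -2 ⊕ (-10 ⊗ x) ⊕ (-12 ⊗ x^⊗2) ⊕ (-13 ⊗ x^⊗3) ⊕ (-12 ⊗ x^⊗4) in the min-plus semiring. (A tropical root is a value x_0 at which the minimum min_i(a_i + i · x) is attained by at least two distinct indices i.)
Roots: {-1, 1, 2, 8}

Each tropical root is a break point of the lower envelope of the lines y = a_i + i · x (there are 5 lines, with slopes 0, 1, ..., 4). Only the lines that attain the minimum somewhere contribute to roots; other lines are dominated. Here the surviving (envelope) indices are i = 4, i = 3, i = 2, i = 1, i = 0.
Intersections between consecutive envelope lines give the roots: for adjacent envelope indices i < j the intersection is x = (a_i − a_j) / (j − i). Reading off the sorted break points: {-1, 1, 2, 8}.
Verification: at each break x_0, at least two indices attain the minimum of min_i(a_i + i · x_0).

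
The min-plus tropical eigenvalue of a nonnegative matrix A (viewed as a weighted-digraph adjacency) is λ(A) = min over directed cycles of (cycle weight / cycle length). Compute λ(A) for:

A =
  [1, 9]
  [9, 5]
λ(A) = 1

Enumerate directed cycles and compute their means (weight / length). Sample:
  cycle 0 → 0: weight = 1, length = 1, mean = 1/1 ≈ 1.000
  cycle 1 → 1: weight = 5, length = 1, mean = 5/1 ≈ 5.000
  cycle 0 → 1 → 0: weight = 18, length = 2, mean = 18/2 ≈ 9.000
  cycle 1 → 0 → 1: weight = 18, length = 2, mean = 18/2 ≈ 9.000
Minimum mean = 1.000, attained e.g. along the cycle 0 → 0 with weight 1 and length 1. So λ(A) = 1/1 = 1.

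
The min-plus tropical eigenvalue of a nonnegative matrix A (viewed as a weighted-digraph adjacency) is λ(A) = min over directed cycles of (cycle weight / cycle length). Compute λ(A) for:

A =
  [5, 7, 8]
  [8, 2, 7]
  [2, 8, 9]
λ(A) = 2

Enumerate directed cycles and compute their means (weight / length). Sample:
  cycle 0 → 0: weight = 5, length = 1, mean = 5/1 ≈ 5.000
  cycle 1 → 1: weight = 2, length = 1, mean = 2/1 ≈ 2.000
  cycle 2 → 2: weight = 9, length = 1, mean = 9/1 ≈ 9.000
  cycle 0 → 1 → 0: weight = 15, length = 2, mean = 15/2 ≈ 7.500
  cycle 0 → 2 → 0: weight = 10, length = 2, mean = 10/2 ≈ 5.000
  cycle 1 → 0 → 1: weight = 15, length = 2, mean = 15/2 ≈ 7.500
Minimum mean = 2.000, attained e.g. along the cycle 1 → 1 with weight 2 and length 1. So λ(A) = 2/1 = 2.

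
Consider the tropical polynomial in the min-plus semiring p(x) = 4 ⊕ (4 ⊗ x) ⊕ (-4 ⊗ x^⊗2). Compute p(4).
p(4) = 4

A tropical monomial a ⊗ x^⊗i evaluates to a + i · x. Evaluating each term at x = 4:
  Term 0 contributes 4 + 0 · 4 = 4
  Term 1 contributes 4 + 1 · 4 = 8
  Term 2 contributes -4 + 2 · 4 = 4
p(4) = ⊕ of these = min[4, 8, 4] = 4.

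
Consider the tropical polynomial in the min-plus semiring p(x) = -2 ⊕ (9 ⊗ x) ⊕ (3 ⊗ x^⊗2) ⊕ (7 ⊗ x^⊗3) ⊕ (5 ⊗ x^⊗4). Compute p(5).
p(5) = -2

A tropical monomial a ⊗ x^⊗i evaluates to a + i · x. Evaluating each term at x = 5:
  Term 0 contributes -2 + 0 · 5 = -2
  Term 1 contributes 9 + 1 · 5 = 14
  Term 2 contributes 3 + 2 · 5 = 13
  Term 3 contributes 7 + 3 · 5 = 22
  Term 4 contributes 5 + 4 · 5 = 25
p(5) = ⊕ of these = min[-2, 14, 13, 22, 25] = -2.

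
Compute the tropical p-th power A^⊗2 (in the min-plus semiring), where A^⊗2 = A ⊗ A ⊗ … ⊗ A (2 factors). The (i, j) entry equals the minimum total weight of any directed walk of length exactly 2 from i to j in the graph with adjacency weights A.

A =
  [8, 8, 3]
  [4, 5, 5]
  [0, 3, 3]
A^⊗2 =
  [3, 6, 6]
  [5, 8, 7]
  [3, 6, 3]

Each entry (A^⊗2)_ij equals the minimum over all length-2 walks i = v_0 → v_1 → … → v_2 = j of Σ_t A[v_t][v_{t+1}]. For example, for (i, j) = (0, 2) we minimise over 3 possible intermediate vertex sequences; the minimum is 6, attained along the walk 0 → 2 → 2.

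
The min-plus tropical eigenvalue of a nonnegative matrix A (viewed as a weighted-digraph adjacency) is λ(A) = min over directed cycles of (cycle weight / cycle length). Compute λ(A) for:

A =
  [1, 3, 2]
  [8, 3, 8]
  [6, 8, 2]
λ(A) = 1

Enumerate directed cycles and compute their means (weight / length). Sample:
  cycle 0 → 0: weight = 1, length = 1, mean = 1/1 ≈ 1.000
  cycle 1 → 1: weight = 3, length = 1, mean = 3/1 ≈ 3.000
  cycle 2 → 2: weight = 2, length = 1, mean = 2/1 ≈ 2.000
  cycle 0 → 1 → 0: weight = 11, length = 2, mean = 11/2 ≈ 5.500
  cycle 0 → 2 → 0: weight = 8, length = 2, mean = 8/2 ≈ 4.000
  cycle 1 → 0 → 1: weight = 11, length = 2, mean = 11/2 ≈ 5.500
Minimum mean = 1.000, attained e.g. along the cycle 0 → 0 with weight 1 and length 1. So λ(A) = 1/1 = 1.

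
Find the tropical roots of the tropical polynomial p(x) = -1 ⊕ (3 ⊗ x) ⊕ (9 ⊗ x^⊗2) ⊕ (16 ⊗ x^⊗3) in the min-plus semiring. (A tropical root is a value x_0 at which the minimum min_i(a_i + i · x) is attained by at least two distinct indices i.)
Roots: {-7, -6, -4}

Each tropical root is a break point of the lower envelope of the lines y = a_i + i · x (there are 4 lines, with slopes 0, 1, ..., 3). Only the lines that attain the minimum somewhere contribute to roots; other lines are dominated. Here the surviving (envelope) indices are i = 3, i = 2, i = 1, i = 0.
Intersections between consecutive envelope lines give the roots: for adjacent envelope indices i < j the intersection is x = (a_i − a_j) / (j − i). Reading off the sorted break points: {-7, -6, -4}.
Verification: at each break x_0, at least two indices attain the minimum of min_i(a_i + i · x_0).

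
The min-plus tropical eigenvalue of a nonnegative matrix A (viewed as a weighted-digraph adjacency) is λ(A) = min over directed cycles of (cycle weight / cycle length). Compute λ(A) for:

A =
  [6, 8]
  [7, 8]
λ(A) = 6

Enumerate directed cycles and compute their means (weight / length). Sample:
  cycle 0 → 0: weight = 6, length = 1, mean = 6/1 ≈ 6.000
  cycle 1 → 1: weight = 8, length = 1, mean = 8/1 ≈ 8.000
  cycle 0 → 1 → 0: weight = 15, length = 2, mean = 15/2 ≈ 7.500
  cycle 1 → 0 → 1: weight = 15, length = 2, mean = 15/2 ≈ 7.500
Minimum mean = 6.000, attained e.g. along the cycle 0 → 0 with weight 6 and length 1. So λ(A) = 6/1 = 6.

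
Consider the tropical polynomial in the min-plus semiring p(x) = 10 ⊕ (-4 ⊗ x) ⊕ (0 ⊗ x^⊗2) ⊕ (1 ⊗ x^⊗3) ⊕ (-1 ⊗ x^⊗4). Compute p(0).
p(0) = -4

A tropical monomial a ⊗ x^⊗i evaluates to a + i · x. Evaluating each term at x = 0:
  Term 0 contributes 10 + 0 · 0 = 10
  Term 1 contributes -4 + 1 · 0 = -4
  Term 2 contributes 0 + 2 · 0 = 0
  Term 3 contributes 1 + 3 · 0 = 1
  Term 4 contributes -1 + 4 · 0 = -1
p(0) = ⊕ of these = min[10, -4, 0, 1, -1] = -4.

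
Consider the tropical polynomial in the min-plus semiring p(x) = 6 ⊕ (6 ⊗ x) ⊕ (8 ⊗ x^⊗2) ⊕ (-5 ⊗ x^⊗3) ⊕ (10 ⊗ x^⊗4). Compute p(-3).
p(-3) = -14

A tropical monomial a ⊗ x^⊗i evaluates to a + i · x. Evaluating each term at x = -3:
  Term 0 contributes 6 + 0 · -3 = 6
  Term 1 contributes 6 + 1 · -3 = 3
  Term 2 contributes 8 + 2 · -3 = 2
  Term 3 contributes -5 + 3 · -3 = -14
  Term 4 contributes 10 + 4 · -3 = -2
p(-3) = ⊕ of these = min[6, 3, 2, -14, -2] = -14.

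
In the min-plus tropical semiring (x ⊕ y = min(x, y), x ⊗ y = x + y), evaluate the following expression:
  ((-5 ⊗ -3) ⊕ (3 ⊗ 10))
((-5 ⊗ -3) ⊕ (3 ⊗ 10)) = -8

Expand innermost to outermost. Recall ⊕ takes the minimum of its arguments and ⊗ takes their sum. Working out the expression ((-5 ⊗ -3) ⊕ (3 ⊗ 10)) gives -8.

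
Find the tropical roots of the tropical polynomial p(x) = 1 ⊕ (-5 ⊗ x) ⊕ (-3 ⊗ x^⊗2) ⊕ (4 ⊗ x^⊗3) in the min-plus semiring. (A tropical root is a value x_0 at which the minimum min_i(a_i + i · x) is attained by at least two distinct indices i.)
Roots: {-7, -2, 6}

Each tropical root is a break point of the lower envelope of the lines y = a_i + i · x (there are 4 lines, with slopes 0, 1, ..., 3). Only the lines that attain the minimum somewhere contribute to roots; other lines are dominated. Here the surviving (envelope) indices are i = 3, i = 2, i = 1, i = 0.
Intersections between consecutive envelope lines give the roots: for adjacent envelope indices i < j the intersection is x = (a_i − a_j) / (j − i). Reading off the sorted break points: {-7, -2, 6}.
Verification: at each break x_0, at least two indices attain the minimum of min_i(a_i + i · x_0).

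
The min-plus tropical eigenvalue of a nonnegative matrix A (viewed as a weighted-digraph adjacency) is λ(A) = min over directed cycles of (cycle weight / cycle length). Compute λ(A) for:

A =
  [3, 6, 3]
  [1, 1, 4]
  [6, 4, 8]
λ(A) = 1

Enumerate directed cycles and compute their means (weight / length). Sample:
  cycle 0 → 0: weight = 3, length = 1, mean = 3/1 ≈ 3.000
  cycle 1 → 1: weight = 1, length = 1, mean = 1/1 ≈ 1.000
  cycle 2 → 2: weight = 8, length = 1, mean = 8/1 ≈ 8.000
  cycle 0 → 1 → 0: weight = 7, length = 2, mean = 7/2 ≈ 3.500
  cycle 0 → 2 → 0: weight = 9, length = 2, mean = 9/2 ≈ 4.500
  cycle 1 → 0 → 1: weight = 7, length = 2, mean = 7/2 ≈ 3.500
Minimum mean = 1.000, attained e.g. along the cycle 1 → 1 with weight 1 and length 1. So λ(A) = 1/1 = 1.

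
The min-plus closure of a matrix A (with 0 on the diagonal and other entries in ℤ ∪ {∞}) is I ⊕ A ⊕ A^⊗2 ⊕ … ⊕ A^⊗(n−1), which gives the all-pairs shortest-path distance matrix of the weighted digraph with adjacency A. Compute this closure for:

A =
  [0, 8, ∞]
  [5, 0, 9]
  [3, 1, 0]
Closure =
  [0, 8, 17]
  [5, 0, 9]
  [3, 1, 0]

This is the Floyd-Warshall all-pairs shortest-path computation. For each intermediate vertex k = 0, 1, …, 2, update dist[i][j] ← min(dist[i][j], dist[i][k] + dist[k][j]). The final matrix gives, for each (i, j), the minimum total weight of any directed path from i to j (possibly empty when i = j).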